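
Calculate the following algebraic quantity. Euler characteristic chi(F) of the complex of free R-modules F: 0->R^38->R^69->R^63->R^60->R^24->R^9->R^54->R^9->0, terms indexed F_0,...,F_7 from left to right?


chi = sum (-1)^i * rank:
(-1)^0*38=38
(-1)^1*69=-69
(-1)^2*63=63
(-1)^3*60=-60
(-1)^4*24=24
(-1)^5*9=-9
(-1)^6*54=54
(-1)^7*9=-9
chi=32


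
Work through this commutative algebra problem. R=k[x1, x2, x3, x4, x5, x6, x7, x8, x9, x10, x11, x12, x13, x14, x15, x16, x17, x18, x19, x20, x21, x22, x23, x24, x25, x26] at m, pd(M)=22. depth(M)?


pd+depth=depth(R)=26
depth=26-22=4


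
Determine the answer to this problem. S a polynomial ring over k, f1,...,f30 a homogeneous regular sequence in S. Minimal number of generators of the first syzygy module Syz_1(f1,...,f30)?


Regular sequence => Koszul complex is the minimal free resolution.
Syz_1 minimally generated by Koszul relations f_i*e_j - f_j*e_i (i<j): mu(Syz_1) = beta_2 = C(m,2) = m(m-1)/2
m=30
30*29/2 = 435


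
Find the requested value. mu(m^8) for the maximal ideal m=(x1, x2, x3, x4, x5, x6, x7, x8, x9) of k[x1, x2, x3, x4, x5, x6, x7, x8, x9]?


Graded Nakayama: mu(m^d) = dim_k (m^d/m^(d+1)) = #degree-8 monomials in 9 vars
C(n+d-1,d)=C(16,8)=12870


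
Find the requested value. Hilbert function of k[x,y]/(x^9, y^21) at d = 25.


k[x,y], I = (x^9, y^21), d = 25
Need i < 9 and d-i < 21.
Range: 5 <= i <= 8.
H(25) = 4


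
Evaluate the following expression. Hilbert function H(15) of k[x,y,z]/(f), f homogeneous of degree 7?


C(17,2)-C(10,2)=136-45=91


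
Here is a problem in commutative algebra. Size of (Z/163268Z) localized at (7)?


7-primary part: 163268=7^4*68
Size=7^4=2401


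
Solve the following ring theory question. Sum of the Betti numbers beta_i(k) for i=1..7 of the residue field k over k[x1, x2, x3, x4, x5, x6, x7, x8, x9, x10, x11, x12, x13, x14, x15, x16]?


Koszul resolution: beta_i(k)=C(n,i), n=16
C(16,1)=16, C(16,2)=120, C(16,3)=560, C(16,4)=1820, C(16,5)=4368, C(16,6)=8008, C(16,7)=11440
Sum=26332


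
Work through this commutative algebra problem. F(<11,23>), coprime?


gcd(11,23)=1 => F=ab-a-b=11*23-11-23=253-34=219


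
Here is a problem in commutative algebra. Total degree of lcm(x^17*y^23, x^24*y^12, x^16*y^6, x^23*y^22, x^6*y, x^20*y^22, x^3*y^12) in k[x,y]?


lcm = componentwise max:
x: max(17,24,16,23,6,20,3)=24
y: max(23,12,6,22,1,22,12)=23
Total=24+23=47


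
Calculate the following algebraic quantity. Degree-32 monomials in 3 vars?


C(d+n-1,n-1)=C(34,2)=561


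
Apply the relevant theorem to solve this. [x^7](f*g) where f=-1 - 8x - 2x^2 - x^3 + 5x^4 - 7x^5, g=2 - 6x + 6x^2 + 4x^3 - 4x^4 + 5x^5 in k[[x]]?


[x^7] = sum a_i*b_j, i+j=7
  -2*5=-10
  -1*-4=4
  5*4=20
  -7*6=-42
Sum=-28


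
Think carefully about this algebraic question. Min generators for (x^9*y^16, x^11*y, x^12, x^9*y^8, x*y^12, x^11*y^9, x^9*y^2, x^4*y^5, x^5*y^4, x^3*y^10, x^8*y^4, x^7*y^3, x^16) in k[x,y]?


Remove redundant (divisible by others).
x^8*y^4 redundant.
x^9*y^16 redundant.
x^16 redundant.
x^9*y^8 redundant.
x^11*y^9 redundant.
Min: x^12, x^11*y, x^9*y^2, x^7*y^3, x^5*y^4, x^4*y^5, x^3*y^10, x*y^12
Count=8


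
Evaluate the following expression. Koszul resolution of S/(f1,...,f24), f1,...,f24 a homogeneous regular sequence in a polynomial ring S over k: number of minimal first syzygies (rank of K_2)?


Regular sequence => Koszul complex is the minimal free resolution.
Syz_1 minimally generated by Koszul relations f_i*e_j - f_j*e_i (i<j): mu(Syz_1) = beta_2 = C(m,2) = m(m-1)/2
m=24
24*23/2 = 276


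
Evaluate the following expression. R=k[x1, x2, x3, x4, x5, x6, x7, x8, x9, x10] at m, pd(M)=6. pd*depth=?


pd+depth=10
depth=10-6=4
pd*depth=6*4=24


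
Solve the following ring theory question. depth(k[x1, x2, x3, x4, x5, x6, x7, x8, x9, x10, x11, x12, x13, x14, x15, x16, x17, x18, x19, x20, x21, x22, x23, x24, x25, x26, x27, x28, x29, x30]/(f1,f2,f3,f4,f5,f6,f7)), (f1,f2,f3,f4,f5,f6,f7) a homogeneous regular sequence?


depth(R)=30
depth(R/I)=30-7=23


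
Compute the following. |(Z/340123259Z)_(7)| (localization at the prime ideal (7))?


7-primary part: 340123259=7^8*59
Size=7^8=5764801


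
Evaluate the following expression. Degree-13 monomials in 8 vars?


C(d+n-1,n-1)=C(20,7)=77520


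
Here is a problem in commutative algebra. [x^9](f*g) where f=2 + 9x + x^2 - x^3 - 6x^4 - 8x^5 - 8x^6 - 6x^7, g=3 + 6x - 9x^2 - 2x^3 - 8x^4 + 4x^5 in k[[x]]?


[x^9] = sum a_i*b_j, i+j=9
  -6*4=-24
  -8*-8=64
  -8*-2=16
  -6*-9=54
Sum=110


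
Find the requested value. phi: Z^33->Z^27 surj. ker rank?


rank(ker) = 33-27 = 6


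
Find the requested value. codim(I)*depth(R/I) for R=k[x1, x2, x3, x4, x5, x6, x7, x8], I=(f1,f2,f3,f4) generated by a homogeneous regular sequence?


codim=4, depth=dim(R/I)=8-4=4
Product=4*4=16


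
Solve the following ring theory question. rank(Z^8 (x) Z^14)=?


rank(M(x)N) = rank(M)*rank(N)
8*14 = 112


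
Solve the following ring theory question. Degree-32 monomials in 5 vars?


C(d+n-1,n-1)=C(36,4)=58905


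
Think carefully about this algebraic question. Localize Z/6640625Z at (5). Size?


5-primary part: 6640625=5^8*17
Size=5^8=390625


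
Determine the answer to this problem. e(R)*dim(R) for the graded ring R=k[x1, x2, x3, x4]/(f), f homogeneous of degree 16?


e(R)=deg(f)=16, dim(R)=4-1=3
e*dim=16*3=48


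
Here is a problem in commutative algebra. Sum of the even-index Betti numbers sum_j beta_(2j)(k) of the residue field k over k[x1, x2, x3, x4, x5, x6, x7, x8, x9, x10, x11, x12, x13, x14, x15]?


Koszul resolution: beta_i(k)=C(n,i), n=15
sum_even C(15,i) = 2^(n-1) = 2^14 = 16384


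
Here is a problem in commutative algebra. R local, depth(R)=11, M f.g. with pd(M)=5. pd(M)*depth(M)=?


pd+depth=11
depth=11-5=6
pd*depth=5*6=30


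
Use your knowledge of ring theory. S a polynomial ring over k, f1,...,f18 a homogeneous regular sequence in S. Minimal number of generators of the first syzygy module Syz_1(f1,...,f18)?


Regular sequence => Koszul complex is the minimal free resolution.
Syz_1 minimally generated by Koszul relations f_i*e_j - f_j*e_i (i<j): mu(Syz_1) = beta_2 = C(m,2) = m(m-1)/2
m=18
18*17/2 = 153


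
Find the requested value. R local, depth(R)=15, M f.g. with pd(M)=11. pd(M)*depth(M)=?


pd+depth=15
depth=15-11=4
pd*depth=11*4=44


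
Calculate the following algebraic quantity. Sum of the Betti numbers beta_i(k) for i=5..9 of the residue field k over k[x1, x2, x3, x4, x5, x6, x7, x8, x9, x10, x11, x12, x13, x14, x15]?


Koszul resolution: beta_i(k)=C(n,i), n=15
C(15,5)=3003, C(15,6)=5005, C(15,7)=6435, C(15,8)=6435, C(15,9)=5005
Sum=25883


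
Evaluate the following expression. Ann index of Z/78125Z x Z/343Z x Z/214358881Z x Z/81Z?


Exponent = lcm of the cyclic orders; pairwise coprime => product.
5^7*7^3*11^8*3^4=78125*343*214358881*81=465275999283046875


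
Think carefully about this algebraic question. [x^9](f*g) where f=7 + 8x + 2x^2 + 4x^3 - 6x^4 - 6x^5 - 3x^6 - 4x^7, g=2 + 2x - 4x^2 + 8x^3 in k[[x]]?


[x^9] = sum a_i*b_j, i+j=9
  -3*8=-24
  -4*-4=16
Sum=-8


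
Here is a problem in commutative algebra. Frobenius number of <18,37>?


gcd(18,37)=1 => F=ab-a-b=18*37-18-37=666-55=611


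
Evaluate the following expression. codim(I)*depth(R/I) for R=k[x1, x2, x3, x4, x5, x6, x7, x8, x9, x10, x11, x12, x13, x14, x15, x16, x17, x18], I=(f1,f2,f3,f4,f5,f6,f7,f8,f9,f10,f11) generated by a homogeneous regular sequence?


codim=11, depth=dim(R/I)=18-11=7
Product=11*7=77


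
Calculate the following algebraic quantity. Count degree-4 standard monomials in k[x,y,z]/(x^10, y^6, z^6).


Need i<10, j<6, k<6 with i+j+k=4.
For each i, j ranges over max(0,4-i-5)..min(5,4-i):
  i=0: j in [0,4] -> 5
  i=1: j in [0,3] -> 4
  i=2: j in [0,2] -> 3
  i=3: j in [0,1] -> 2
  i=4: j in [0,0] -> 1
H(4) = 5+4+3+2+1 = 15


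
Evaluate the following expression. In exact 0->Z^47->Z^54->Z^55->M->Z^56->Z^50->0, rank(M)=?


Alt sum=0:
(-1)^0*47 + (-1)^1*54 + (-1)^2*55 + (-1)^3*? + (-1)^4*56 + (-1)^5*50=0
rank(M)=54


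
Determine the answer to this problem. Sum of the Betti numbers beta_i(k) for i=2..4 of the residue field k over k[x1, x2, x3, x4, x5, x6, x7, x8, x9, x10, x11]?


Koszul resolution: beta_i(k)=C(n,i), n=11
C(11,2)=55, C(11,3)=165, C(11,4)=330
Sum=550


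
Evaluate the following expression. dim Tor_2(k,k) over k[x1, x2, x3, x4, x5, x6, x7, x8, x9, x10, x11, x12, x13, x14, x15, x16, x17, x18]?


Koszul: C(n,i)=C(18,2)=153


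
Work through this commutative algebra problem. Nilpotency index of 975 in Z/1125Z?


975^k mod 1125:
k=1: 975
k=2: 0
First zero at k = 2


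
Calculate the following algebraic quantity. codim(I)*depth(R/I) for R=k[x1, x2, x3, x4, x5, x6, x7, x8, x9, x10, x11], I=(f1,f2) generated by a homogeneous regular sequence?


codim=2, depth=dim(R/I)=11-2=9
Product=2*9=18


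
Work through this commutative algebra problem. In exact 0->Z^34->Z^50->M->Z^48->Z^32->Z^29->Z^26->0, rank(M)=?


Alt sum=0:
(-1)^0*34 + (-1)^1*50 + (-1)^2*? + (-1)^3*48 + (-1)^4*32 + (-1)^5*29 + (-1)^6*26=0
rank(M)=35


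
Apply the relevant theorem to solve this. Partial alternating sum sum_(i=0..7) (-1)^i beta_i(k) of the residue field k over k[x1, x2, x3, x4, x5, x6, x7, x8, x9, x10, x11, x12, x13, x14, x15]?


Koszul resolution: beta_i(k)=C(n,i), n=15
sum_(i=0..p) (-1)^i C(n,i) = (-1)^p C(n-1,p)
(-1)^7*C(14,7) = (-1)^7*3432 = -3432


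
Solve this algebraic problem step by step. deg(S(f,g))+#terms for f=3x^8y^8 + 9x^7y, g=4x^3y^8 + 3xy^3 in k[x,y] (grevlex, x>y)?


LT(f)=3x^8y^8, LT(g)=4x^3y^8
lcm(LM)=x^8y^8
S(f,g) (scaled by 12 to clear denominators) = 4*f - 3x^5*g = -9x^6y^3 + 36x^7y
2 terms, deg 9.
9+2=11


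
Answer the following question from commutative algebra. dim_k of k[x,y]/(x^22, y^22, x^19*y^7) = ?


k[x,y]/I, I = (x^22, y^22, x^19*y^7)
Rect: 22x22=484. Corner: (22-19)x(22-7)=45.
dim = 484-45 = 439


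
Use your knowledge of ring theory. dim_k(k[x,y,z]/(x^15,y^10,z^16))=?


Basis: x^iy^jz^k, i<15,j<10,k<16
15*10*16=2400


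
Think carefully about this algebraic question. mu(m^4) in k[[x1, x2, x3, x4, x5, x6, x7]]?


C(n+d-1,d)=C(10,4)=210


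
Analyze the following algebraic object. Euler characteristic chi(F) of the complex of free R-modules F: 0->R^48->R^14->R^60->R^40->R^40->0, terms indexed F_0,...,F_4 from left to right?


chi = sum (-1)^i * rank:
(-1)^0*48=48
(-1)^1*14=-14
(-1)^2*60=60
(-1)^3*40=-40
(-1)^4*40=40
chi=94


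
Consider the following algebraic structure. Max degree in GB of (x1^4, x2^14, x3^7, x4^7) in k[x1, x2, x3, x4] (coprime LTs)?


Pure powers, coprime LTs => already GB.
Degrees: 4, 14, 7, 7
Max=14


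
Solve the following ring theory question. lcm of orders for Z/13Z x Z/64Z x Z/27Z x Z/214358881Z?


Exponent = lcm of the cyclic orders; pairwise coprime => product.
13^1*2^6*3^3*11^8=13*64*27*214358881=4815357902784


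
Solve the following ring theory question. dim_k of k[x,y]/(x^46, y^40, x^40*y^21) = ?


k[x,y]/I, I = (x^46, y^40, x^40*y^21)
Rect: 46x40=1840. Corner: (46-40)x(40-21)=114.
dim = 1840-114 = 1726


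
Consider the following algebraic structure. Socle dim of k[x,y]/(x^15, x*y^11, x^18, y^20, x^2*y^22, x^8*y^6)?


Socle = ann(m) = span of standard monomials u with x*u, y*u in I (staircase corners).
Redundant generators: x^18, x^2*y^22
Minimal generators: x^15, x^8*y^6, x*y^11, y^20
Corners: y^19, x^7y^10, x^14y^5
Socle dim=3


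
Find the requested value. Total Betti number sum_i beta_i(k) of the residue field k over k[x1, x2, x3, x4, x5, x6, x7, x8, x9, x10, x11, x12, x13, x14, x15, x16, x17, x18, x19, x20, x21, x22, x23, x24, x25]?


Koszul resolution: beta_i(k)=C(n,i), n=25
sum_i C(25,i) = 2^25 = 33554432


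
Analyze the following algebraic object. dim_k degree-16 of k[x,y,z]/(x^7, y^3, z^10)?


Need i<7, j<3, k<10 with i+j+k=16.
For each i, j ranges over max(0,16-i-9)..min(2,16-i):
  i=0: j in [7,2] -> 0
  i=1: j in [6,2] -> 0
  i=2: j in [5,2] -> 0
  i=3: j in [4,2] -> 0
  i=4: j in [3,2] -> 0
  i=5: j in [2,2] -> 1
  i=6: j in [1,2] -> 2
H(16) = 0+0+0+0+0+1+2 = 3


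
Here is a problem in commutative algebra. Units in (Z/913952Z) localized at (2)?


Local ring = Z/32Z.
phi(32) = 2^4*(2-1) = 16


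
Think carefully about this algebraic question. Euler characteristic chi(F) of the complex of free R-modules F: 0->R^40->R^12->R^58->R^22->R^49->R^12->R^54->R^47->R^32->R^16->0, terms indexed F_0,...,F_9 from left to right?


chi = sum (-1)^i * rank:
(-1)^0*40=40
(-1)^1*12=-12
(-1)^2*58=58
(-1)^3*22=-22
(-1)^4*49=49
(-1)^5*12=-12
(-1)^6*54=54
(-1)^7*47=-47
(-1)^8*32=32
(-1)^9*16=-16
chi=124


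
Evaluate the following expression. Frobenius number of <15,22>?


gcd(15,22)=1 => F=ab-a-b=15*22-15-22=330-37=293


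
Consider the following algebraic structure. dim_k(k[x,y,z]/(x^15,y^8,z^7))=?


Basis: x^iy^jz^k, i<15,j<8,k<7
15*8*7=840


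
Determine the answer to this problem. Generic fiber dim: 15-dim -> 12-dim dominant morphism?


dim(fiber)=dim(X)-dim(Y)=15-12=3


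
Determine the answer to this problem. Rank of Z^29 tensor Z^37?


rank(M(x)N) = rank(M)*rank(N)
29*37 = 1073


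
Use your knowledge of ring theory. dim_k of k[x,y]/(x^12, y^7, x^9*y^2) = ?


k[x,y]/I, I = (x^12, y^7, x^9*y^2)
Rect: 12x7=84. Corner: (12-9)x(7-2)=15.
dim = 84-15 = 69


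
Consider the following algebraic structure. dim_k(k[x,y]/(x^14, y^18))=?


Basis: x^i*y^j, i<14, j<18
14*18=252


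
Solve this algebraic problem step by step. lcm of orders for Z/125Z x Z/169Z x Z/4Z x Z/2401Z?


Exponent = lcm of the cyclic orders; pairwise coprime => product.
5^3*13^2*2^2*7^4=125*169*4*2401=202884500


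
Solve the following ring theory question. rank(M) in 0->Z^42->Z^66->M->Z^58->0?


Alt sum=0:
(-1)^0*42 + (-1)^1*66 + (-1)^2*? + (-1)^3*58=0
rank(M)=82


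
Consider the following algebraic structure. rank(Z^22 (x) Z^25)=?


rank(M(x)N) = rank(M)*rank(N)
22*25 = 550


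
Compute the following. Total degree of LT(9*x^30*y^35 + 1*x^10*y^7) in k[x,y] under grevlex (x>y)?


LT: 9*x^30*y^35
deg_x=30, deg_y=35
Total=30+35=65


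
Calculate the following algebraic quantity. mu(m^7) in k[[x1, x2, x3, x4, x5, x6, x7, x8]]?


C(n+d-1,d)=C(14,7)=3432


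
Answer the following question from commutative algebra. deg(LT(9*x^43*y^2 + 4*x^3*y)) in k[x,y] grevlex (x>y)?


LT: 9*x^43*y^2
deg_x=43, deg_y=2
Total=43+2=45


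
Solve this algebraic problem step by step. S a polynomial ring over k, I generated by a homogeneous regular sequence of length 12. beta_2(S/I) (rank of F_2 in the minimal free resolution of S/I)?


Regular sequence => Koszul complex is the minimal free resolution.
Syz_1 minimally generated by Koszul relations f_i*e_j - f_j*e_i (i<j): mu(Syz_1) = beta_2 = C(m,2) = m(m-1)/2
m=12
12*11/2 = 66


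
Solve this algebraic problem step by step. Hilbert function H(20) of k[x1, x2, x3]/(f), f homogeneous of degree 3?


C(22,2)-C(19,2)=231-171=60


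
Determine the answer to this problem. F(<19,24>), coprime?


gcd(19,24)=1 => F=ab-a-b=19*24-19-24=456-43=413


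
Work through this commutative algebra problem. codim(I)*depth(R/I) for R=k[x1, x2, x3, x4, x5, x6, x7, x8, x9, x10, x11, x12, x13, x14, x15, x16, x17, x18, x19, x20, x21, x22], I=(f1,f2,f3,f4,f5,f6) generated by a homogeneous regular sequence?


codim=6, depth=dim(R/I)=22-6=16
Product=6*16=96


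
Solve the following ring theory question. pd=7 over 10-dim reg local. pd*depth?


pd+depth=10
depth=10-7=3
pd*depth=7*3=21


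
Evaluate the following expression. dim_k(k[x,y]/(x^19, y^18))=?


Basis: x^i*y^j, i<19, j<18
19*18=342


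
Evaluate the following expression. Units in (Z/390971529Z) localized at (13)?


Local ring = Z/4826809Z.
phi(4826809) = 13^5*(13-1) = 4455516


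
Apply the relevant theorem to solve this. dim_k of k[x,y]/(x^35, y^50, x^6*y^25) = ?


k[x,y]/I, I = (x^35, y^50, x^6*y^25)
Rect: 35x50=1750. Corner: (35-6)x(50-25)=725.
dim = 1750-725 = 1025


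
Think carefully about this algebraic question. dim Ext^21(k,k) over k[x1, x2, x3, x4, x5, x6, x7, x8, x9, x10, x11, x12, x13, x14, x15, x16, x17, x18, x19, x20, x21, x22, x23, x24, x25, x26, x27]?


C(n,i)=C(27,21)=296010


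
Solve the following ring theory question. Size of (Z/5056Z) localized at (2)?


2-primary part: 5056=2^6*79
Size=2^6=64


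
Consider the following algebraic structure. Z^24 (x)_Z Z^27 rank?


rank(M(x)N) = rank(M)*rank(N)
24*27 = 648


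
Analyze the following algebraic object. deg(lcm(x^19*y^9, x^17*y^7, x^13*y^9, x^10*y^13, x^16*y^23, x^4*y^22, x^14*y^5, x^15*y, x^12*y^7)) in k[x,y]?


lcm = componentwise max:
x: max(19,17,13,10,16,4,14,15,12)=19
y: max(9,7,9,13,23,22,5,1,7)=23
Total=19+23=42


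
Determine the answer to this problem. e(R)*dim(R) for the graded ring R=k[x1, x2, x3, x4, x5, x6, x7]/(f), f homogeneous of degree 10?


e(R)=deg(f)=10, dim(R)=7-1=6
e*dim=10*6=60


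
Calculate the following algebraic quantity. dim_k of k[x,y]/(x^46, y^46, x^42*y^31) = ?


k[x,y]/I, I = (x^46, y^46, x^42*y^31)
Rect: 46x46=2116. Corner: (46-42)x(46-31)=60.
dim = 2116-60 = 2056


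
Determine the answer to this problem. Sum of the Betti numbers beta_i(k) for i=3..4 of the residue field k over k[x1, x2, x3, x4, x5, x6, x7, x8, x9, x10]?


Koszul resolution: beta_i(k)=C(n,i), n=10
C(10,3)=120, C(10,4)=210
Sum=330


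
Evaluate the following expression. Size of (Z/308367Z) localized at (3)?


3-primary part: 308367=3^8*47
Size=3^8=6561


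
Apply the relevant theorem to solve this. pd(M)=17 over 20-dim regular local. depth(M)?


pd+depth=depth(R)=20
depth=20-17=3


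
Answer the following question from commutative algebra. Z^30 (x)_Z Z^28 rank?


rank(M(x)N) = rank(M)*rank(N)
30*28 = 840


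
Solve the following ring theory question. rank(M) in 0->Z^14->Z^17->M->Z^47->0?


Alt sum=0:
(-1)^0*14 + (-1)^1*17 + (-1)^2*? + (-1)^3*47=0
rank(M)=50


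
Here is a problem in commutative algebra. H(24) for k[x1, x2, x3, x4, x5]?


C(d+n-1,n-1)=C(28,4)=20475


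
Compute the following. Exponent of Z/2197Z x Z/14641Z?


Exponent = lcm of the cyclic orders; pairwise coprime => product.
13^3*11^4=2197*14641=32166277


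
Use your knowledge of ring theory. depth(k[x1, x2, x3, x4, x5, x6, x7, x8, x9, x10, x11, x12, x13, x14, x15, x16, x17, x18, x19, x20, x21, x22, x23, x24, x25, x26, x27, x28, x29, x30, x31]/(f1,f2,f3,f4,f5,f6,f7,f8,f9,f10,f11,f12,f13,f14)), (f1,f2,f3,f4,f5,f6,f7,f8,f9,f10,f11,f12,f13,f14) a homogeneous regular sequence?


depth(R)=31
depth(R/I)=31-14=17


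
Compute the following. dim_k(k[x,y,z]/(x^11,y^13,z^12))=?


Basis: x^iy^jz^k, i<11,j<13,k<12
11*13*12=1716


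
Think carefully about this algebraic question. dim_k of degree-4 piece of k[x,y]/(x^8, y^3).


k[x,y], I = (x^8, y^3), d = 4
Need i < 8 and d-i < 3.
Range: 2 <= i <= 4.
H(4) = 3


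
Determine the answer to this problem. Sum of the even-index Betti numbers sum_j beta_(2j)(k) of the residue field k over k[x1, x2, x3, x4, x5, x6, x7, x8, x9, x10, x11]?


Koszul resolution: beta_i(k)=C(n,i), n=11
sum_even C(11,i) = 2^(n-1) = 2^10 = 1024


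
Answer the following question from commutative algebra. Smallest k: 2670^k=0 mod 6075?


2670^k mod 6075:
k=1: 2670
k=2: 2925
k=3: 3375
k=4: 2025
k=5: 0
First zero at k = 5


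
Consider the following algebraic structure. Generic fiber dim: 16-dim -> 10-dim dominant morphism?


dim(fiber)=dim(X)-dim(Y)=16-10=6


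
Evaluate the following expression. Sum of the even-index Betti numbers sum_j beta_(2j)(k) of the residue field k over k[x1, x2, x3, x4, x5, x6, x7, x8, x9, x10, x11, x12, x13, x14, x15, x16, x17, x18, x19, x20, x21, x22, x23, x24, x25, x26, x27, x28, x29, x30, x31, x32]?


Koszul resolution: beta_i(k)=C(n,i), n=32
sum_even C(32,i) = 2^(n-1) = 2^31 = 2147483648


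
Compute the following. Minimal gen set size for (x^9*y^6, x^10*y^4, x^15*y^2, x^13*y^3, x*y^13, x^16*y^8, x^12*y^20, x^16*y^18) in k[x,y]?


Remove redundant (divisible by others).
x^16*y^8 redundant.
x^16*y^18 redundant.
x^12*y^20 redundant.
Min: x^15*y^2, x^13*y^3, x^10*y^4, x^9*y^6, x*y^13
Count=5


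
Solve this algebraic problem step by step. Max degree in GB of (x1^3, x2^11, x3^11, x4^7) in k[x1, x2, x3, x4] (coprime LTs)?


Pure powers, coprime LTs => already GB.
Degrees: 3, 11, 11, 7
Max=11


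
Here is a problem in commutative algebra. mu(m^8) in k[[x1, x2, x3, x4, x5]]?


C(n+d-1,d)=C(12,8)=495


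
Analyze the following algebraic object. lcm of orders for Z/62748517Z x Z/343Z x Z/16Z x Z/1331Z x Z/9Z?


Exponent = lcm of the cyclic orders; pairwise coprime => product.
13^7*7^3*2^4*11^3*3^2=62748517*343*16*1331*9=4125134694464784


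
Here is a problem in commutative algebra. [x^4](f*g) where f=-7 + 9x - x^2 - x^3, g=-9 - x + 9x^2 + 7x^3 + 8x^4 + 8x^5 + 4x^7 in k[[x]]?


[x^4] = sum a_i*b_j, i+j=4
  -7*8=-56
  9*7=63
  -1*9=-9
  -1*-1=1
Sum=-1


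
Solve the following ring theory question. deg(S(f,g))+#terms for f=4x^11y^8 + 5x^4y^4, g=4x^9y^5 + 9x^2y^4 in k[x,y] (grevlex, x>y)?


LT(f)=4x^11y^8, LT(g)=4x^9y^5
lcm(LM)=x^11y^8
S(f,g) (scaled by 16 to clear denominators) = 4*f - 4x^2y^3*g = -36x^4y^7 + 20x^4y^4
2 terms, deg 11.
11+2=13


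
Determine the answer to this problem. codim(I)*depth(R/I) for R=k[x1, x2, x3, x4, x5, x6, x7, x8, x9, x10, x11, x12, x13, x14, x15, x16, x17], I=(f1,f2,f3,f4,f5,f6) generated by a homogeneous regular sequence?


codim=6, depth=dim(R/I)=17-6=11
Product=6*11=66


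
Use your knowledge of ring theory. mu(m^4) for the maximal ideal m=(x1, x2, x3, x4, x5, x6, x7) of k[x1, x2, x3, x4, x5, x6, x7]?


Graded Nakayama: mu(m^d) = dim_k (m^d/m^(d+1)) = #degree-4 monomials in 7 vars
C(n+d-1,d)=C(10,4)=210


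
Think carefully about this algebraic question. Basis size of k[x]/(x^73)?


Basis: 1,x,...,x^72
dim=73


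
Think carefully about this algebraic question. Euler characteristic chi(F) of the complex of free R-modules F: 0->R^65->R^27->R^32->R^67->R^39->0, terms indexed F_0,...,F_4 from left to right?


chi = sum (-1)^i * rank:
(-1)^0*65=65
(-1)^1*27=-27
(-1)^2*32=32
(-1)^3*67=-67
(-1)^4*39=39
chi=42


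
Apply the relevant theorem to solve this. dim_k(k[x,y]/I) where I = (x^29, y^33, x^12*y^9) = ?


k[x,y]/I, I = (x^29, y^33, x^12*y^9)
Rect: 29x33=957. Corner: (29-12)x(33-9)=408.
dim = 957-408 = 549


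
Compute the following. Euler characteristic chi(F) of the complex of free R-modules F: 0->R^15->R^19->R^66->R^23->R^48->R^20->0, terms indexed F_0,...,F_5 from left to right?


chi = sum (-1)^i * rank:
(-1)^0*15=15
(-1)^1*19=-19
(-1)^2*66=66
(-1)^3*23=-23
(-1)^4*48=48
(-1)^5*20=-20
chi=67


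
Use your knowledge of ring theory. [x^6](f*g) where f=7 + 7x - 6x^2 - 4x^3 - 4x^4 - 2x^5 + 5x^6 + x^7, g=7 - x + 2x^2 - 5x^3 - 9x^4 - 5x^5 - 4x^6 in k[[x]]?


[x^6] = sum a_i*b_j, i+j=6
  7*-4=-28
  7*-5=-35
  -6*-9=54
  -4*-5=20
  -4*2=-8
  -2*-1=2
  5*7=35
Sum=40


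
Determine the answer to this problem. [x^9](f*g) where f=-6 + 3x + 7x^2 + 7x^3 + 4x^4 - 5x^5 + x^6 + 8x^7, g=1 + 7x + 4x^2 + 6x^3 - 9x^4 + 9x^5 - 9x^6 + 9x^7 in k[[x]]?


[x^9] = sum a_i*b_j, i+j=9
  7*9=63
  7*-9=-63
  4*9=36
  -5*-9=45
  1*6=6
  8*4=32
Sum=119


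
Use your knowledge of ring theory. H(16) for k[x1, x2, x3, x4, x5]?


C(d+n-1,n-1)=C(20,4)=4845


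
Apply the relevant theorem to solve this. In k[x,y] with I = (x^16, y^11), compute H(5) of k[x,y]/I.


k[x,y], I = (x^16, y^11), d = 5
Need i < 16 and d-i < 11.
Range: 0 <= i <= 5.
H(5) = 6


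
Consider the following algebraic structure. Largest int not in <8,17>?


gcd(8,17)=1 => F=ab-a-b=8*17-8-17=136-25=111


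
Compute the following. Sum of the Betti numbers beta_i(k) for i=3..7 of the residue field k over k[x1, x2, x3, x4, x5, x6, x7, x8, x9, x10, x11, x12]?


Koszul resolution: beta_i(k)=C(n,i), n=12
C(12,3)=220, C(12,4)=495, C(12,5)=792, C(12,6)=924, C(12,7)=792
Sum=3223


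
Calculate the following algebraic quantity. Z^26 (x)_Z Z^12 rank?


rank(M(x)N) = rank(M)*rank(N)
26*12 = 312


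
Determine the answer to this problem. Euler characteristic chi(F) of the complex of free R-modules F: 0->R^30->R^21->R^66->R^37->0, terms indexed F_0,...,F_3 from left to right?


chi = sum (-1)^i * rank:
(-1)^0*30=30
(-1)^1*21=-21
(-1)^2*66=66
(-1)^3*37=-37
chi=38


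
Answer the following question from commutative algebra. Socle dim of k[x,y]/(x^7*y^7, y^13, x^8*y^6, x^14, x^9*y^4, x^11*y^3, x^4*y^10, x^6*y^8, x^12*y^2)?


Socle = ann(m) = span of standard monomials u with x*u, y*u in I (staircase corners).
Minimal generators: x^14, x^12*y^2, x^11*y^3, x^9*y^4, x^8*y^6, x^7*y^7, x^6*y^8, x^4*y^10, y^13
Corners: x^3y^12, x^5y^9, x^6y^7, x^7y^6, x^8y^5, x^10y^3, x^11y^2, x^13y
Socle dim=8


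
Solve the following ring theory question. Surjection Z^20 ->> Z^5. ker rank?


rank(ker) = 20-5 = 15


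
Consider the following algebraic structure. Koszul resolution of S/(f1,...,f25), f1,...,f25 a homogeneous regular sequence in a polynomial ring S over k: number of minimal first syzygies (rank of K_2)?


Regular sequence => Koszul complex is the minimal free resolution.
Syz_1 minimally generated by Koszul relations f_i*e_j - f_j*e_i (i<j): mu(Syz_1) = beta_2 = C(m,2) = m(m-1)/2
m=25
25*24/2 = 300


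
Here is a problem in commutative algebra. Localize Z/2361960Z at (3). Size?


3-primary part: 2361960=3^10*40
Size=3^10=59049


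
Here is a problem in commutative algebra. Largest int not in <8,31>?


gcd(8,31)=1 => F=ab-a-b=8*31-8-31=248-39=209


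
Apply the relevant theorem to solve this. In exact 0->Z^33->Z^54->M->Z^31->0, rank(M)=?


Alt sum=0:
(-1)^0*33 + (-1)^1*54 + (-1)^2*? + (-1)^3*31=0
rank(M)=52


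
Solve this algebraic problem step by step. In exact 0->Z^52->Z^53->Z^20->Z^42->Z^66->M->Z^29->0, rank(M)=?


Alt sum=0:
(-1)^0*52 + (-1)^1*53 + (-1)^2*20 + (-1)^3*42 + (-1)^4*66 + (-1)^5*? + (-1)^6*29=0
rank(M)=72


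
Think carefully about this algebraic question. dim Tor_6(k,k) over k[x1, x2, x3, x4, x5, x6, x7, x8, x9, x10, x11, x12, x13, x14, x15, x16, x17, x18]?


Koszul: C(n,i)=C(18,6)=18564


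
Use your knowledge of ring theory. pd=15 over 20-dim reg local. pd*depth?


pd+depth=20
depth=20-15=5
pd*depth=15*5=75


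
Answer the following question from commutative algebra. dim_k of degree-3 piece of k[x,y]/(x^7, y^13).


k[x,y], I = (x^7, y^13), d = 3
Need i < 7 and d-i < 13.
Range: 0 <= i <= 3.
H(3) = 4


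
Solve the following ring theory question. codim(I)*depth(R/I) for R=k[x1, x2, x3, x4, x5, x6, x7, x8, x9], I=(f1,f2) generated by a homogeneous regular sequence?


codim=2, depth=dim(R/I)=9-2=7
Product=2*7=14


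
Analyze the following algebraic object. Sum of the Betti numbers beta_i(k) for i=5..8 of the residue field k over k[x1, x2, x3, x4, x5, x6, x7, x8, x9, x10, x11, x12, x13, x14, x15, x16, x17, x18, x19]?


Koszul resolution: beta_i(k)=C(n,i), n=19
C(19,5)=11628, C(19,6)=27132, C(19,7)=50388, C(19,8)=75582
Sum=164730


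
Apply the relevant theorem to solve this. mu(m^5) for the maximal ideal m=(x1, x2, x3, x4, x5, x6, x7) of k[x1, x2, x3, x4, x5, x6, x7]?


Graded Nakayama: mu(m^d) = dim_k (m^d/m^(d+1)) = #degree-5 monomials in 7 vars
C(n+d-1,d)=C(11,5)=462


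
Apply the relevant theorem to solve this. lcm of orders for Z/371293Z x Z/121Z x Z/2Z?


Exponent = lcm of the cyclic orders; pairwise coprime => product.
13^5*11^2*2^1=371293*121*2=89852906


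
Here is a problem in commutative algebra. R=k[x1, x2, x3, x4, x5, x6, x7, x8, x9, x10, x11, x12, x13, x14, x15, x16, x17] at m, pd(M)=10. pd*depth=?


pd+depth=17
depth=17-10=7
pd*depth=10*7=70


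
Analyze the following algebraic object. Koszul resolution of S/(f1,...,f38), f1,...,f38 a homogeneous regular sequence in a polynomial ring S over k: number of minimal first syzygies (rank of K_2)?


Regular sequence => Koszul complex is the minimal free resolution.
Syz_1 minimally generated by Koszul relations f_i*e_j - f_j*e_i (i<j): mu(Syz_1) = beta_2 = C(m,2) = m(m-1)/2
m=38
38*37/2 = 703


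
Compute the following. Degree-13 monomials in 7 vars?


C(d+n-1,n-1)=C(19,6)=27132


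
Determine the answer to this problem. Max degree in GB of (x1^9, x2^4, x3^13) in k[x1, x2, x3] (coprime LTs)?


Pure powers, coprime LTs => already GB.
Degrees: 9, 4, 13
Max=13


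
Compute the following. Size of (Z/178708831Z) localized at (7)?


7-primary part: 178708831=7^8*31
Size=7^8=5764801


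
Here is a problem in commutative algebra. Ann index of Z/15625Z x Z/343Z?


Exponent = lcm of the cyclic orders; pairwise coprime => product.
5^6*7^3=15625*343=5359375


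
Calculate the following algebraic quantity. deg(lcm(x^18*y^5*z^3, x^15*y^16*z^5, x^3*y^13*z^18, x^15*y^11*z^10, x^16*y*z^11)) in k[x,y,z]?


lcm = componentwise max:
x: max(18,15,3,15,16)=18
y: max(5,16,13,11,1)=16
z: max(3,5,18,10,11)=18
Total=18+16+18=52


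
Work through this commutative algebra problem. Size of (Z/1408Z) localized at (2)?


2-primary part: 1408=2^7*11
Size=2^7=128


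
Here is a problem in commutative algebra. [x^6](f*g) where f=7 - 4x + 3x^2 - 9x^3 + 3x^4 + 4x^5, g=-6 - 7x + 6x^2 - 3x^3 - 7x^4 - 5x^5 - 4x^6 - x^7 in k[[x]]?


[x^6] = sum a_i*b_j, i+j=6
  7*-4=-28
  -4*-5=20
  3*-7=-21
  -9*-3=27
  3*6=18
  4*-7=-28
Sum=-12


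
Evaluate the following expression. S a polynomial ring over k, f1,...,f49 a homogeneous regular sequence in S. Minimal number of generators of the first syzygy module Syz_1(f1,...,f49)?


Regular sequence => Koszul complex is the minimal free resolution.
Syz_1 minimally generated by Koszul relations f_i*e_j - f_j*e_i (i<j): mu(Syz_1) = beta_2 = C(m,2) = m(m-1)/2
m=49
49*48/2 = 1176


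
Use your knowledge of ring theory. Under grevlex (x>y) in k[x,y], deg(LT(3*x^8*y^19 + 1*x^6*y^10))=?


LT: 3*x^8*y^19
deg_x=8, deg_y=19
Total=8+19=27


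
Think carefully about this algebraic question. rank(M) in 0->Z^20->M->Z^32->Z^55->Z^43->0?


Alt sum=0:
(-1)^0*20 + (-1)^1*? + (-1)^2*32 + (-1)^3*55 + (-1)^4*43=0
rank(M)=40


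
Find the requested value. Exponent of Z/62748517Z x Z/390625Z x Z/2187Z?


Exponent = lcm of the cyclic orders; pairwise coprime => product.
13^7*5^8*3^7=62748517*390625*2187=53605861983984375


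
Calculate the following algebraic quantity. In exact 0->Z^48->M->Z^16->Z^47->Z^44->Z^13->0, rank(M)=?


Alt sum=0:
(-1)^0*48 + (-1)^1*? + (-1)^2*16 + (-1)^3*47 + (-1)^4*44 + (-1)^5*13=0
rank(M)=48


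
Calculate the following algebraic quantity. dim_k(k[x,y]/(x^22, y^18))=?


Basis: x^i*y^j, i<22, j<18
22*18=396


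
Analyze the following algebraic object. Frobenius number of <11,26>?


gcd(11,26)=1 => F=ab-a-b=11*26-11-26=286-37=249


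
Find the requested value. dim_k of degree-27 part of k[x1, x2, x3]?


C(d+n-1,n-1)=C(29,2)=406


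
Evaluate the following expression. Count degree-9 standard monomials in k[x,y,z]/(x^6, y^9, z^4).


Need i<6, j<9, k<4 with i+j+k=9.
For each i, j ranges over max(0,9-i-3)..min(8,9-i):
  i=0: j in [6,8] -> 3
  i=1: j in [5,8] -> 4
  i=2: j in [4,7] -> 4
  i=3: j in [3,6] -> 4
  i=4: j in [2,5] -> 4
  i=5: j in [1,4] -> 4
H(9) = 3+4+4+4+4+4 = 23


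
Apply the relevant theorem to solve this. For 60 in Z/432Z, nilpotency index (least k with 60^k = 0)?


60^k mod 432:
k=1: 60
k=2: 144
k=3: 0
First zero at k = 3


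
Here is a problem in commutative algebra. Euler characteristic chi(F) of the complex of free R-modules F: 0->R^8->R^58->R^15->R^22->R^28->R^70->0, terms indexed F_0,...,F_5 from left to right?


chi = sum (-1)^i * rank:
(-1)^0*8=8
(-1)^1*58=-58
(-1)^2*15=15
(-1)^3*22=-22
(-1)^4*28=28
(-1)^5*70=-70
chi=-99


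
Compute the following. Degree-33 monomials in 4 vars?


C(d+n-1,n-1)=C(36,3)=7140


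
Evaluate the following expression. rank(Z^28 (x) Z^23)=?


rank(M(x)N) = rank(M)*rank(N)
28*23 = 644


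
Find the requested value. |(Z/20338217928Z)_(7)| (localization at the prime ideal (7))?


7-primary part: 20338217928=7^10*72
Size=7^10=282475249


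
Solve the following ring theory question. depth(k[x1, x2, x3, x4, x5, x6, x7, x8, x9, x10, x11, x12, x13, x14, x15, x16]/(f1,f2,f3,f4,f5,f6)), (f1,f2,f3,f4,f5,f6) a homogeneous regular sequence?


depth(R)=16
depth(R/I)=16-6=10


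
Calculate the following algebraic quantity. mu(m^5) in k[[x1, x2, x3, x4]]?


C(n+d-1,d)=C(8,5)=56


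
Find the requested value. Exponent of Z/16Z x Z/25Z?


Exponent = lcm of the cyclic orders; pairwise coprime => product.
2^4*5^2=16*25=400


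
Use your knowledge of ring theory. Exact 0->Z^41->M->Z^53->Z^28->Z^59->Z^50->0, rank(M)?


Alt sum=0:
(-1)^0*41 + (-1)^1*? + (-1)^2*53 + (-1)^3*28 + (-1)^4*59 + (-1)^5*50=0
rank(M)=75


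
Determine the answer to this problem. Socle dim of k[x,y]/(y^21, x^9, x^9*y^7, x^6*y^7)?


Socle = ann(m) = span of standard monomials u with x*u, y*u in I (staircase corners).
Redundant generators: x^9*y^7
Minimal generators: x^9, x^6*y^7, y^21
Corners: x^5y^20, x^8y^6
Socle dim=2


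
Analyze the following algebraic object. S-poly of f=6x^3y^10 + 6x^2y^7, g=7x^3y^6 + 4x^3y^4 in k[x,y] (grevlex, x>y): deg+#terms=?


LT(f)=6x^3y^10, LT(g)=7x^3y^6
lcm(LM)=x^3y^10
S(f,g) (scaled by 42 to clear denominators) = 7*f - 6y^4*g = -24x^3y^8 + 42x^2y^7
2 terms, deg 11.
11+2=13


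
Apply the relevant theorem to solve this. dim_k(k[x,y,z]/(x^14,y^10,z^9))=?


Basis: x^iy^jz^k, i<14,j<10,k<9
14*10*9=1260


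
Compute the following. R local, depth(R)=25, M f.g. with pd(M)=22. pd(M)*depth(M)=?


pd+depth=25
depth=25-22=3
pd*depth=22*3=66


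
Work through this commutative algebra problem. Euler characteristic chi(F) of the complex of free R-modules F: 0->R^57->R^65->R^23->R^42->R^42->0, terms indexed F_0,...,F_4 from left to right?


chi = sum (-1)^i * rank:
(-1)^0*57=57
(-1)^1*65=-65
(-1)^2*23=23
(-1)^3*42=-42
(-1)^4*42=42
chi=15


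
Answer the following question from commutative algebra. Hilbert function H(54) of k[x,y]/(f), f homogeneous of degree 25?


H(t)=d for t>=d-1.
d=25, t=54
H(54)=25


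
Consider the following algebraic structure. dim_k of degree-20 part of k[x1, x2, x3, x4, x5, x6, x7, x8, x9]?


C(d+n-1,n-1)=C(28,8)=3108105


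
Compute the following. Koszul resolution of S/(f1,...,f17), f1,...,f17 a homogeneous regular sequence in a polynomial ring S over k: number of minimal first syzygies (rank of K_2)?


Regular sequence => Koszul complex is the minimal free resolution.
Syz_1 minimally generated by Koszul relations f_i*e_j - f_j*e_i (i<j): mu(Syz_1) = beta_2 = C(m,2) = m(m-1)/2
m=17
17*16/2 = 136


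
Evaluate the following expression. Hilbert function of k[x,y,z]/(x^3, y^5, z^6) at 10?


Need i<3, j<5, k<6 with i+j+k=10.
For each i, j ranges over max(0,10-i-5)..min(4,10-i):
  i=0: j in [5,4] -> 0
  i=1: j in [4,4] -> 1
  i=2: j in [3,4] -> 2
H(10) = 0+1+2 = 3


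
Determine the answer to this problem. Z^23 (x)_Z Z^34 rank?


rank(M(x)N) = rank(M)*rank(N)
23*34 = 782


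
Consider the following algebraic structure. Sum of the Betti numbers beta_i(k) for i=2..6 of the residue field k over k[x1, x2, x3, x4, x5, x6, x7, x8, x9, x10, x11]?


Koszul resolution: beta_i(k)=C(n,i), n=11
C(11,2)=55, C(11,3)=165, C(11,4)=330, C(11,5)=462, C(11,6)=462
Sum=1474


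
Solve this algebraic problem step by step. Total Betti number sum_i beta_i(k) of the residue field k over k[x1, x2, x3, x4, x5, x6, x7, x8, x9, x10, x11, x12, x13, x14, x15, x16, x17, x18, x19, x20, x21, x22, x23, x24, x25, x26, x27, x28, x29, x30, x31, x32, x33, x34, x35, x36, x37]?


Koszul resolution: beta_i(k)=C(n,i), n=37
sum_i C(37,i) = 2^37 = 137438953472


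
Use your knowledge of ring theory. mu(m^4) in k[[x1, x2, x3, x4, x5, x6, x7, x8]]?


C(n+d-1,d)=C(11,4)=330


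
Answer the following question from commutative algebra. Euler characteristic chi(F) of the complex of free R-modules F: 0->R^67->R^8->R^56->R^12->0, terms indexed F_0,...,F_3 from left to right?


chi = sum (-1)^i * rank:
(-1)^0*67=67
(-1)^1*8=-8
(-1)^2*56=56
(-1)^3*12=-12
chi=103


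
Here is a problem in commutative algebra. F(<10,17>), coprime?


gcd(10,17)=1 => F=ab-a-b=10*17-10-17=170-27=143


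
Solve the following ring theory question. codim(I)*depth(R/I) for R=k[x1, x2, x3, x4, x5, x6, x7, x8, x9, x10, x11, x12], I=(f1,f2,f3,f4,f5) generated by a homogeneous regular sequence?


codim=5, depth=dim(R/I)=12-5=7
Product=5*7=35


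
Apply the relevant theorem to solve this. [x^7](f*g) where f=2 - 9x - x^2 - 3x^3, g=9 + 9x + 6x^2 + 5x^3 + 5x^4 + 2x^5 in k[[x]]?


[x^7] = sum a_i*b_j, i+j=7
  -1*2=-2
  -3*5=-15
Sum=-17


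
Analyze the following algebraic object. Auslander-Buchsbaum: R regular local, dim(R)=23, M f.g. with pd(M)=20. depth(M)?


pd+depth=depth(R)=23
depth=23-20=3


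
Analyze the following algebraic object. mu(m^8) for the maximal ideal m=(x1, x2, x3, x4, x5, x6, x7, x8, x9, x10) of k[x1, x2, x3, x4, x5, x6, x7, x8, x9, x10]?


Graded Nakayama: mu(m^d) = dim_k (m^d/m^(d+1)) = #degree-8 monomials in 10 vars
C(n+d-1,d)=C(17,8)=24310


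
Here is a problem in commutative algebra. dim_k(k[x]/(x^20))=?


Basis: 1,x,...,x^19
dim=20


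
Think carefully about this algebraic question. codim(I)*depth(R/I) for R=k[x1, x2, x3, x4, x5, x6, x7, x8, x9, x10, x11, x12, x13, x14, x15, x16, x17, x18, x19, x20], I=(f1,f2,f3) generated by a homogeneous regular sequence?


codim=3, depth=dim(R/I)=20-3=17
Product=3*17=51


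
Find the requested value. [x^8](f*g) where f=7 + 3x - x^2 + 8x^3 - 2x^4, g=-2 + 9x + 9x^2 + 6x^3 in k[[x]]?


[x^8] = sum a_i*b_j, i+j=8
Sum=0


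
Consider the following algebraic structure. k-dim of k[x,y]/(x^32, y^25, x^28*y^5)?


k[x,y]/I, I = (x^32, y^25, x^28*y^5)
Rect: 32x25=800. Corner: (32-28)x(25-5)=80.
dim = 800-80 = 720


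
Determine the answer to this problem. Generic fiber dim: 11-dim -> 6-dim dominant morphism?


dim(fiber)=dim(X)-dim(Y)=11-6=5


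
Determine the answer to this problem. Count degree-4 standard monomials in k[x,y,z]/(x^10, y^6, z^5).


Need i<10, j<6, k<5 with i+j+k=4.
For each i, j ranges over max(0,4-i-4)..min(5,4-i):
  i=0: j in [0,4] -> 5
  i=1: j in [0,3] -> 4
  i=2: j in [0,2] -> 3
  i=3: j in [0,1] -> 2
  i=4: j in [0,0] -> 1
H(4) = 5+4+3+2+1 = 15


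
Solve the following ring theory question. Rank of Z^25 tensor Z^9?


rank(M(x)N) = rank(M)*rank(N)
25*9 = 225


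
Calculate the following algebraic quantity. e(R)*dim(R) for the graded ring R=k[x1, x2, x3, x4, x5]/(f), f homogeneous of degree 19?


e(R)=deg(f)=19, dim(R)=5-1=4
e*dim=19*4=76


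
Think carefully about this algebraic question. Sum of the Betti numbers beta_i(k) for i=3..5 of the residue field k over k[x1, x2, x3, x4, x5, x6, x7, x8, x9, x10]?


Koszul resolution: beta_i(k)=C(n,i), n=10
C(10,3)=120, C(10,4)=210, C(10,5)=252
Sum=582


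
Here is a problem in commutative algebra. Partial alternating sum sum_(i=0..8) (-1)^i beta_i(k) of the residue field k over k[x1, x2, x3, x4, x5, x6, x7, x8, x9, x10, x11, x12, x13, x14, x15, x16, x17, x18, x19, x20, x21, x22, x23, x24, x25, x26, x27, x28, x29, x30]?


Koszul resolution: beta_i(k)=C(n,i), n=30
sum_(i=0..p) (-1)^i C(n,i) = (-1)^p C(n-1,p)
(-1)^8*C(29,8) = (-1)^8*4292145 = 4292145


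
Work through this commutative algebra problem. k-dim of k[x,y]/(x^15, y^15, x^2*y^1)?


k[x,y]/I, I = (x^15, y^15, x^2*y^1)
Rect: 15x15=225. Corner: (15-2)x(15-1)=182.
dim = 225-182 = 43
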